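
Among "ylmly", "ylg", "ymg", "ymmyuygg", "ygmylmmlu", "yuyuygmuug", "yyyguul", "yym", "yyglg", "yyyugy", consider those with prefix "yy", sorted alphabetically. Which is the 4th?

DFS of the "yy" subtree visits, in order: "yyglg", "yym", "yyyguul", "yyyugy"
Position 4: yyyugy

yyyugy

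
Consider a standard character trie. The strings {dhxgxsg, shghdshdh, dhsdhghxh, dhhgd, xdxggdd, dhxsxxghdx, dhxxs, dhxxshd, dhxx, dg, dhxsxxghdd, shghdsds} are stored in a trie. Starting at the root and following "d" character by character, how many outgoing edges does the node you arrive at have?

Walk "d" from the root, arriving at one node.
Characters that immediately follow "d" among the stored strings: {g, h}.
That node has 2 child edges.

2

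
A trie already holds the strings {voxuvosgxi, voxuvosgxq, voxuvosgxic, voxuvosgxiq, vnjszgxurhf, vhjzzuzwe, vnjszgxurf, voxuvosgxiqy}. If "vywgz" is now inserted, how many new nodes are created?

4

"v" is already a path in the trie; the remaining "ywgz" must be added.
Each of the 4 remaining characters creates one node.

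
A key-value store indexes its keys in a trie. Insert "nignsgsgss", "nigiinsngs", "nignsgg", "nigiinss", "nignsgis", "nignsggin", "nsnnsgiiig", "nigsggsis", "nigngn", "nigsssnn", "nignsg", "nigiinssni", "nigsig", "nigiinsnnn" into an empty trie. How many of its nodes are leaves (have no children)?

11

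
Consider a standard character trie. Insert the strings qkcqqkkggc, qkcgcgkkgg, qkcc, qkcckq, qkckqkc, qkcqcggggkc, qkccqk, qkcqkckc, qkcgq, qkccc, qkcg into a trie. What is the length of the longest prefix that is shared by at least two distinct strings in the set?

Look for the deepest trie node that still has at least two words in its subtree.
"qkcc" and "qkccc" agree on "qkcc" (4 characters) before diverging; nothing deeper is shared.
Longest shared-prefix length: 4

4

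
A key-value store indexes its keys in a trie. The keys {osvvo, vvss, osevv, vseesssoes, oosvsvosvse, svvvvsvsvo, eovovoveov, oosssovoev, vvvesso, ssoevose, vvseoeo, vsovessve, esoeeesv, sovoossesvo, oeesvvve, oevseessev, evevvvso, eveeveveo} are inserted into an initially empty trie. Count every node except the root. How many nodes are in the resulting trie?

Insert word by word; a character creates a node only if that edge doesn't already exist:
  "osvvo" → 5 new (o, s, v, v, o)
  "vvss" → 4 new (v, v, s, s)
  "osevv" → prefix "os" already present; 3 new (e, v, v)
  "vseesssoes" → prefix "v" already present; 9 new (s, e, e, s, s, s, o, e, s)
  "oosvsvosvse" → prefix "o" already present; 10 new (o, s, v, s, v, o, s, v, s, e)
  "svvvvsvsvo" → 10 new (s, v, v, v, v, s, v, s, v, o)
  "eovovoveov" → 10 new (e, o, v, o, v, o, v, e, o, v)
  "oosssovoev" → prefix "oos" already present; 7 new (s, s, o, v, o, e, v)
  "vvvesso" → prefix "vv" already present; 5 new (v, e, s, s, o)
  "ssoevose" → prefix "s" already present; 7 new (s, o, e, v, o, s, e)
  "vvseoeo" → prefix "vvs" already present; 4 new (e, o, e, o)
  "vsovessve" → prefix "vs" already present; 7 new (o, v, e, s, s, v, e)
  "esoeeesv" → prefix "e" already present; 7 new (s, o, e, e, e, s, v)
  "sovoossesvo" → prefix "s" already present; 10 new (o, v, o, o, s, s, e, s, v, o)
  "oeesvvve" → prefix "o" already present; 7 new (e, e, s, v, v, v, e)
  "oevseessev" → prefix "oe" already present; 8 new (v, s, e, e, s, s, e, v)
  "evevvvso" → prefix "e" already present; 7 new (v, e, v, v, v, s, o)
  "eveeveveo" → prefix "eve" already present; 6 new (e, v, e, v, e, o)
Total nodes = 5 + 4 + 3 + 9 + 10 + 10 + 10 + 7 + 5 + 7 + 4 + 7 + 7 + 10 + 7 + 8 + 7 + 6 = 126

126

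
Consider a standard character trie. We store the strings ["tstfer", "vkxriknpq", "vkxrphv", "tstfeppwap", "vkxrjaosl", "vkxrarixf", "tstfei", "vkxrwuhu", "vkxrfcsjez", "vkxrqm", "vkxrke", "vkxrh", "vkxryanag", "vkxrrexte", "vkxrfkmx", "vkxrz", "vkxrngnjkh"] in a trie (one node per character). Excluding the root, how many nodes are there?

Count nodes per top-level branch (shared prefixes stored once):
  't'-branch (tstfei, tstfeppwap, tstfer): 12 nodes
  'v'-branch (vkxrarixf, vkxrfcsjez, vkxrfkmx, vkxrh, vkxriknpq, vkxrjaosl, vkxrke, vkxrngnjkh, vkxrphv, vkxrqm, vkxrrexte, vkxrwuhu, vkxryanag, vkxrz): 57 nodes
Sum: 69

69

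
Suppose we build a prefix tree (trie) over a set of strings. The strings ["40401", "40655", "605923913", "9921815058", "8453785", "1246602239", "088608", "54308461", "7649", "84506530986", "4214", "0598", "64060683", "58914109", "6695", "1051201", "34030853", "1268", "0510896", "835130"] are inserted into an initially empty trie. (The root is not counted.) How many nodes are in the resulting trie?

Trace insertions, counting only characters that open a new branch:
  "40401" → 5 new (4, 0, 4, 0, 1)
  "40655" → prefix "40" already present; 3 new (6, 5, 5)
  "605923913" → 9 new (6, 0, 5, 9, 2, 3, 9, 1, 3)
  "9921815058" → 10 new (9, 9, 2, 1, 8, 1, 5, 0, 5, 8)
  "8453785" → 7 new (8, 4, 5, 3, 7, 8, 5)
  "1246602239" → 10 new (1, 2, 4, 6, 6, 0, 2, 2, 3, 9)
  "088608" → 6 new (0, 8, 8, 6, 0, 8)
  "54308461" → 8 new (5, 4, 3, 0, 8, 4, 6, 1)
  "7649" → 4 new (7, 6, 4, 9)
  "84506530986" → prefix "845" already present; 8 new (0, 6, 5, 3, 0, 9, 8, 6)
  "4214" → prefix "4" already present; 3 new (2, 1, 4)
  "0598" → prefix "0" already present; 3 new (5, 9, 8)
  "64060683" → prefix "6" already present; 7 new (4, 0, 6, 0, 6, 8, 3)
  "58914109" → prefix "5" already present; 7 new (8, 9, 1, 4, 1, 0, 9)
  "6695" → prefix "6" already present; 3 new (6, 9, 5)
  "1051201" → prefix "1" already present; 6 new (0, 5, 1, 2, 0, 1)
  "34030853" → 8 new (3, 4, 0, 3, 0, 8, 5, 3)
  "1268" → prefix "12" already present; 2 new (6, 8)
  "0510896" → prefix "05" already present; 5 new (1, 0, 8, 9, 6)
  "835130" → prefix "8" already present; 5 new (3, 5, 1, 3, 0)
Total nodes = 5 + 3 + 9 + 10 + 7 + 10 + 6 + 8 + 4 + 8 + 3 + 3 + 7 + 7 + 3 + 6 + 8 + 2 + 5 + 5 = 119

119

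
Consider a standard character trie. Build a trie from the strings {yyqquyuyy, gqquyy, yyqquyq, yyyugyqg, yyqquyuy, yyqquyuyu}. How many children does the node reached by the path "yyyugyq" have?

Follow the path "yyyugyq" to its node, then look at its outgoing edges.
Characters that immediately follow "yyyugyq" among the stored strings: {g}.
That node has 1 child edge.

1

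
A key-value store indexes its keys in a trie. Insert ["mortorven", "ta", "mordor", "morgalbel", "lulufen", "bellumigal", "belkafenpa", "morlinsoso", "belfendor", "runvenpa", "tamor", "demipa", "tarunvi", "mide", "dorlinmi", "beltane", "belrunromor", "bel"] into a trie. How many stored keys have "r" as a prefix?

1

Walk to "r"; the words in its subtree are exactly those with that prefix.
Words under "r": runvenpa
Count: 1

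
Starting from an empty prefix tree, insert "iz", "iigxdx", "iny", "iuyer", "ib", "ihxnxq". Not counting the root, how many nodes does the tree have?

Trie structure (* marks end of a word):
(root)
└─ i
   ├─ b *
   ├─ h
   │  └─ x
   │     └─ n
   │        └─ x
   │           └─ q *
   ├─ i
   │  └─ g
   │     └─ x
   │        └─ d
   │           └─ x *
   ├─ n
   │  └─ y *
   ├─ u
   │  └─ y
   │     └─ e
   │        └─ r *
   └─ z *
Counting every labelled node above: 19.

19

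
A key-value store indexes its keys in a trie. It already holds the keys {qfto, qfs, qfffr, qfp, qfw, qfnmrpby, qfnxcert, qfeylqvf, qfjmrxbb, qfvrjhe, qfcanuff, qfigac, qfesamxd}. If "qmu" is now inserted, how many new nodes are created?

2

"q" is already a path in the trie; the remaining "mu" must be added.
Each of the 2 remaining characters creates one node.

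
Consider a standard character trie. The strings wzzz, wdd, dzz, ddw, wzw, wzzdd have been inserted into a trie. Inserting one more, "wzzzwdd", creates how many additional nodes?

3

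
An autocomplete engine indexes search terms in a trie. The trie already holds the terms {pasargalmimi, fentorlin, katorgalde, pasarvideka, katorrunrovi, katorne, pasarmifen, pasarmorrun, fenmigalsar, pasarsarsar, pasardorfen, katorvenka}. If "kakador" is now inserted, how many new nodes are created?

5

The longest prefix of "kakador" already in the trie is "ka" (length 2).
New nodes needed: |"kakador"| − 2 = 7 − 2 = 5.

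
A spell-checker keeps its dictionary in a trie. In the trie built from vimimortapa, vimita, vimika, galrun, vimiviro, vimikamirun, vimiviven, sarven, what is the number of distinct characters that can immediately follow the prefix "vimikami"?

1

Follow the path "vimikami" to its node, then look at its outgoing edges.
Distinct next characters after "vimikami": r.
That node has 1 child edge.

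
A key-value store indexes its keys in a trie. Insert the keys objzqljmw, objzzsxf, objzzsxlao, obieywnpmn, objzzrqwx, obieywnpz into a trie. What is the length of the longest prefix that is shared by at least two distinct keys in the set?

The deepest shared node is where two words last agree before diverging.
"obieywnpmn" and "obieywnpz" agree on "obieywnp" (8 characters) before diverging; nothing deeper is shared.
Longest shared-prefix length: 8

8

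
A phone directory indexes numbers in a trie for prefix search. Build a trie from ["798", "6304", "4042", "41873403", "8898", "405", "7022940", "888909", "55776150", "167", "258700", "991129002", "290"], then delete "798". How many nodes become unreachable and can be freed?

2

Walk "798" from the leaf back toward the root, removing each node that no remaining word uses.
The suffix "98" (2 nodes) is used only by "798"; the node for "7" still has the child "0", so pruning stops there.
Nodes removed: 2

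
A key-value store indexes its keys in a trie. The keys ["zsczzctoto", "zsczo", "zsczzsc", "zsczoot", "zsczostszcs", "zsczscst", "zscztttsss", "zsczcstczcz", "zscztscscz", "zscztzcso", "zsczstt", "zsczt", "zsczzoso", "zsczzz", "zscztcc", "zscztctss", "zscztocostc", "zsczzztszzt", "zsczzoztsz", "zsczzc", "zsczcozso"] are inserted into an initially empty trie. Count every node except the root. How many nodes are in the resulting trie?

77

Count nodes per top-level branch (shared prefixes stored once):
  'z'-branch (zsczcozso, zsczcstczcz, zsczo, zsczoot, zsczostszcs, zsczscst, zsczstt, zsczt, zscztcc, zscztctss, zscztocostc, zscztscscz, zscztttsss, zscztzcso, zsczzc, zsczzctoto, zsczzoso, zsczzoztsz, zsczzsc, zsczzz, zsczzztszzt): 77 nodes
Sum: 77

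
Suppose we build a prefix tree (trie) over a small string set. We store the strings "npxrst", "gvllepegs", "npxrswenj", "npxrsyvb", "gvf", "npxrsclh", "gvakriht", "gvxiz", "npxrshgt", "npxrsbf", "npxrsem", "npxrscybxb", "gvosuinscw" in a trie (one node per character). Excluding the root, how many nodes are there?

54

For each word, the new-node count is its length minus the longest prefix already in the trie:
  "npxrst" → 6 new (n, p, x, r, s, t)
  "gvllepegs" → 9 new (g, v, l, l, e, p, e, g, s)
  "npxrswenj" → prefix "npxrs" already present; 4 new (w, e, n, j)
  "npxrsyvb" → prefix "npxrs" already present; 3 new (y, v, b)
  "gvf" → prefix "gv" already present; 1 new (f)
  "npxrsclh" → prefix "npxrs" already present; 3 new (c, l, h)
  "gvakriht" → prefix "gv" already present; 6 new (a, k, r, i, h, t)
  "gvxiz" → prefix "gv" already present; 3 new (x, i, z)
  "npxrshgt" → prefix "npxrs" already present; 3 new (h, g, t)
  "npxrsbf" → prefix "npxrs" already present; 2 new (b, f)
  "npxrsem" → prefix "npxrs" already present; 2 new (e, m)
  "npxrscybxb" → prefix "npxrsc" already present; 4 new (y, b, x, b)
  "gvosuinscw" → prefix "gv" already present; 8 new (o, s, u, i, n, s, c, w)
Total nodes = 6 + 9 + 4 + 3 + 1 + 3 + 6 + 3 + 3 + 2 + 2 + 4 + 8 = 54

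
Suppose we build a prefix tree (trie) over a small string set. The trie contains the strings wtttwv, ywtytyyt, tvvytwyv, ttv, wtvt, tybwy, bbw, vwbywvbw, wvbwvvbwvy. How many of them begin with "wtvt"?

Traverse to the node for "wtvt", then collect every word in that subtree.
Matches: "wtvt"
Count: 1

1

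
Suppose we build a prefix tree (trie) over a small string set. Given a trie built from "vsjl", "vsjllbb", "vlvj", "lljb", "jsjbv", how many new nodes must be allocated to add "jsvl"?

2

The longest prefix of "jsvl" already in the trie is "js" (length 2).
New nodes needed: |"jsvl"| − 2 = 4 − 2 = 2.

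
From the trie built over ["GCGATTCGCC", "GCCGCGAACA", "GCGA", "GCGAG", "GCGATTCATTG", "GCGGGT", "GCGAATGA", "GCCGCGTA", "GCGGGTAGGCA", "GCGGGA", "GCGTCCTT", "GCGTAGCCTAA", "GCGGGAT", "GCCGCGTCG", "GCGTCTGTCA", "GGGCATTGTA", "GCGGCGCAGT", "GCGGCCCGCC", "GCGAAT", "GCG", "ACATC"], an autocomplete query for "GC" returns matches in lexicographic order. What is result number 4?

Filter for "GC…" and sort: "GCCGCGAACA", "GCCGCGTA", "GCCGCGTCG", "GCG", "GCGA", "GCGAAT", "GCGAATGA", "GCGAG", "GCGATTCATTG", "GCGATTCGCC", "GCGGCCCGCC", "GCGGCGCAGT", "GCGGGA", "GCGGGAT", "GCGGGT", "GCGGGTAGGCA", "GCGTAGCCTAA", "GCGTCCTT", "GCGTCTGTCA"
Position 4: GCG

GCG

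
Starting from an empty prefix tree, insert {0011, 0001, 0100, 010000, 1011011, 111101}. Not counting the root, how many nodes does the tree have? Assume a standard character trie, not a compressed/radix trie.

Count nodes per top-level branch (shared prefixes stored once):
  '0'-branch (0001, 0011, 0100, 010000): 11 nodes
  '1'-branch (1011011, 111101): 12 nodes
Sum: 23

23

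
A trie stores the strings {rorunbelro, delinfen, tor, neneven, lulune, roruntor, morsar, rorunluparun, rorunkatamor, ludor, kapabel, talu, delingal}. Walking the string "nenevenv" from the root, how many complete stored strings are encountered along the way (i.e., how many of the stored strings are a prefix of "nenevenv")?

1

Walk "nenevenv" from the root; an end-of-word marker is hit whenever a stored word is a prefix of "nenevenv".
Prefixes of the query that are stored words: "neneven"
Count: 1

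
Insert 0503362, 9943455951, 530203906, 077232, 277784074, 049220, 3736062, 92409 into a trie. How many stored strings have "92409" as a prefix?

Traverse to the node for "92409", then collect every word in that subtree.
Matches: "92409"
Count: 1

1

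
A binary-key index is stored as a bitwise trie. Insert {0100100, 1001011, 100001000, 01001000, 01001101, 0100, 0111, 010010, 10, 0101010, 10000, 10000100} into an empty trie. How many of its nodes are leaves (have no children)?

6

A leaf is a node with no children — equivalently, the end of a word that is not a proper prefix of any other stored word.
Those words: "01001000", "01001101", "0101010", "0111", "100001000", "1001011"
Leaf count: 6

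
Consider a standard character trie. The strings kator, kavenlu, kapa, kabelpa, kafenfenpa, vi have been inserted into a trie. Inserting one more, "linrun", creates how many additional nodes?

Nothing in the trie begins with "l"; the whole of "linrun" is new.
6 − 0 = 6 new nodes.

6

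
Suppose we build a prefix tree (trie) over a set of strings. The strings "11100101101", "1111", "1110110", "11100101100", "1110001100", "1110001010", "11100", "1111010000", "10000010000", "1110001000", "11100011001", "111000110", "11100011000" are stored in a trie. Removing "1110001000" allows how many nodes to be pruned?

2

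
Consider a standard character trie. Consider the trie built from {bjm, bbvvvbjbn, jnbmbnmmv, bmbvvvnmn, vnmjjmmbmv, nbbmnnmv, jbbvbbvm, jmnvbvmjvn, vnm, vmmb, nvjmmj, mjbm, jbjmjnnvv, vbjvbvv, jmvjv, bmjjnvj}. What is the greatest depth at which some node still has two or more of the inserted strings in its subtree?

Equivalently: take the maximum, over all pairs, of their longest common prefix length.
e.g. "vnm" and "vnmjjmmbmv" share the prefix "vnm" of length 3; no pair shares a longer one.
Longest shared-prefix length: 3

3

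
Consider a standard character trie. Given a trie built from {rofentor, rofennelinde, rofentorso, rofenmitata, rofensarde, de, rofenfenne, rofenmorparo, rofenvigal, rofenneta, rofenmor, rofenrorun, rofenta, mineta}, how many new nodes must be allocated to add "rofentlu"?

2

Walking "rofentlu" from the root, the first 6 characters ("rofent") follow existing edges; "l" is the first miss.
Each of the 2 remaining characters creates one node.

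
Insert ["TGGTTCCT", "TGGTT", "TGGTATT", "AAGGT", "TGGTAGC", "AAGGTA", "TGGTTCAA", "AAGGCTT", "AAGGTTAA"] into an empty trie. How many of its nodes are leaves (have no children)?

Leaves are exactly the stored words that no other stored word extends.
Those words: "AAGGCTT", "AAGGTA", "AAGGTTAA", "TGGTAGC", "TGGTATT", "TGGTTCAA", "TGGTTCCT"
Leaf count: 7

7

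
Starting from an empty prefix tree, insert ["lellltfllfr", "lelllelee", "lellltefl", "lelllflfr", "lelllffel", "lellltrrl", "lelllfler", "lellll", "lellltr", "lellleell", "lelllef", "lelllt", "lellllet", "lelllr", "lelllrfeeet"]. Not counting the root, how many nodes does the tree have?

43

Count nodes per top-level branch (shared prefixes stored once):
  'l'-branch (lellleell, lelllef, lelllelee, lelllffel, lelllfler, lelllflfr, lellll, lellllet, lelllr, lelllrfeeet, lelllt, lellltefl, lellltfllfr, lellltr, lellltrrl): 43 nodes
Sum: 43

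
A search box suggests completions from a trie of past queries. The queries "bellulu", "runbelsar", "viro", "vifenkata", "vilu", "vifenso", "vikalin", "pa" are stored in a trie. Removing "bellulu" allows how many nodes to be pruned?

A node on "bellulu"'s path can go only if nothing else ends at it or branches off below it.
No other word shares any prefix with "bellulu", so all 7 of its nodes go.
Nodes removed: 7

7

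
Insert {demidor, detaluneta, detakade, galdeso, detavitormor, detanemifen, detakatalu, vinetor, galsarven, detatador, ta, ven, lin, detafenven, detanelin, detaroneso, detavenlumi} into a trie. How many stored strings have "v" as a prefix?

2

Walk to "v"; the words in its subtree are exactly those with that prefix.
Matches: "ven", "vinetor"
Count: 2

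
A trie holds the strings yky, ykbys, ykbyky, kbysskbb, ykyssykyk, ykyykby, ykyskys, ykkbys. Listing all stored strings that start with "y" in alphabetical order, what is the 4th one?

yky

Filter for "y…" and sort: "ykbyky", "ykbys", "ykkbys", "yky", "ykyskys", "ykyssykyk", "ykyykby"
The 4th is yky.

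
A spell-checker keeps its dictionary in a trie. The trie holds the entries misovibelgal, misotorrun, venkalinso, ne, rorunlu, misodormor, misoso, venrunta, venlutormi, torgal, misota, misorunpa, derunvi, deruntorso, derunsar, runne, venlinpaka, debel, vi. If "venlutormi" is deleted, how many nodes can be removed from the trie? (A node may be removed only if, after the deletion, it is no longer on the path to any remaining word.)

After clearing the end-marker at "venlutormi", prune upward until reaching a node still needed by another word.
The suffix "utormi" (6 nodes) is used only by "venlutormi"; the node for "venl" still has the child "i", so pruning stops there.
Nodes removed: 6

6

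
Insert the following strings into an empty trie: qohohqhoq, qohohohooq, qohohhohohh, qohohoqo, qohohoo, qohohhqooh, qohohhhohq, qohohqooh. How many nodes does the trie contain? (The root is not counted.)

34

Count nodes per top-level branch (shared prefixes stored once):
  'q'-branch (qohohhhohq, qohohhohohh, qohohhqooh, qohohohooq, qohohoo, qohohoqo, qohohqhoq, qohohqooh): 34 nodes
Sum: 34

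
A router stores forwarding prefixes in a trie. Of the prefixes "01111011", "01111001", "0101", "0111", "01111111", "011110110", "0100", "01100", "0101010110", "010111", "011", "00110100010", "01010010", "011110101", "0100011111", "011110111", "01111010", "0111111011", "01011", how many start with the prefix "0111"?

9

Filter for entries beginning with "0111":
Words under "0111": 0111, 01111001, 01111010, 011110101, 01111011, 011110110, 011110111, 0111111011, 01111111
Count: 9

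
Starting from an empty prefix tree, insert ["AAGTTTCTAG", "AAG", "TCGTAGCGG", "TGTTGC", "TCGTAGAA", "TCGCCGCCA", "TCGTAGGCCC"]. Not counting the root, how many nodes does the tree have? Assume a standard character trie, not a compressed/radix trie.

Insert word by word; a character creates a node only if that edge doesn't already exist:
  "AAGTTTCTAG" → 10 new (A, A, G, T, T, T, C, T, A, G)
  "AAG" → prefix "AAG" already present; 0 new (none)
  "TCGTAGCGG" → 9 new (T, C, G, T, A, G, C, G, G)
  "TGTTGC" → prefix "T" already present; 5 new (G, T, T, G, C)
  "TCGTAGAA" → prefix "TCGTAG" already present; 2 new (A, A)
  "TCGCCGCCA" → prefix "TCG" already present; 6 new (C, C, G, C, C, A)
  "TCGTAGGCCC" → prefix "TCGTAG" already present; 4 new (G, C, C, C)
Total nodes = 10 + 0 + 9 + 5 + 2 + 6 + 4 = 36

36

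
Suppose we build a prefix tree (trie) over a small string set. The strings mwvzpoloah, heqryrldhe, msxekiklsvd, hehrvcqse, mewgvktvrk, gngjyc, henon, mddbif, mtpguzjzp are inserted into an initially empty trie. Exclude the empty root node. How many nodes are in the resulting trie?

68

Count nodes per top-level branch (shared prefixes stored once):
  'g'-branch (gngjyc): 6 nodes
  'h'-branch (hehrvcqse, henon, heqryrldhe): 20 nodes
  'm'-branch (mddbif, mewgvktvrk, msxekiklsvd, mtpguzjzp, mwvzpoloah): 42 nodes
Sum: 68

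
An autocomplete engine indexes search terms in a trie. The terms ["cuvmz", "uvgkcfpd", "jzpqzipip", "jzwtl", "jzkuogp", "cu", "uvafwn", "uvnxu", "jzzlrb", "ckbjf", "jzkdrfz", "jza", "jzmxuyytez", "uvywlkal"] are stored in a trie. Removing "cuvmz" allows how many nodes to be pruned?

A node on "cuvmz"'s path can go only if nothing else ends at it or branches off below it.
The suffix "vmz" (3 nodes) is used only by "cuvmz"; "cu" is itself a stored word, so pruning stops there.
Nodes removed: 3

3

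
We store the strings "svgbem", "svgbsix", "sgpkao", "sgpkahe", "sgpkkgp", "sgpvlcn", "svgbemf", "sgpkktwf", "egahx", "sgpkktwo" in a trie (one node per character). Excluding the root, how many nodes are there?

33

Insert word by word; a character creates a node only if that edge doesn't already exist:
  "svgbem" → 6 new (s, v, g, b, e, m)
  "svgbsix" → prefix "svgb" already present; 3 new (s, i, x)
  "sgpkao" → prefix "s" already present; 5 new (g, p, k, a, o)
  "sgpkahe" → prefix "sgpka" already present; 2 new (h, e)
  "sgpkkgp" → prefix "sgpk" already present; 3 new (k, g, p)
  "sgpvlcn" → prefix "sgp" already present; 4 new (v, l, c, n)
  "svgbemf" → prefix "svgbem" already present; 1 new (f)
  "sgpkktwf" → prefix "sgpkk" already present; 3 new (t, w, f)
  "egahx" → 5 new (e, g, a, h, x)
  "sgpkktwo" → prefix "sgpkktw" already present; 1 new (o)
Total nodes = 6 + 3 + 5 + 2 + 3 + 4 + 1 + 3 + 5 + 1 = 33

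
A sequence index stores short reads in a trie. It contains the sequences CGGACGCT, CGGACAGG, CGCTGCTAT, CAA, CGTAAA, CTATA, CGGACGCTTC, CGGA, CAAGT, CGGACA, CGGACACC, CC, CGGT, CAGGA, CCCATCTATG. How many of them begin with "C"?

Filter for entries beginning with "C":
Words under "C": CAA, CAAGT, CAGGA, CC, CCCATCTATG, CGCTGCTAT, CGGA, CGGACA, CGGACACC, CGGACAGG, CGGACGCT, CGGACGCTTC, CGGT, CGTAAA, CTATA
Count: 15

15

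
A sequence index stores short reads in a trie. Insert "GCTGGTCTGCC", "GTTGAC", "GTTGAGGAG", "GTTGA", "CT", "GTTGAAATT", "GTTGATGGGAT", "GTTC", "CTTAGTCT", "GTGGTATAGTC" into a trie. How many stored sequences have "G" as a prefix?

8

Walk to "G"; the words in its subtree are exactly those with that prefix.
Words under "G": GCTGGTCTGCC, GTGGTATAGTC, GTTC, GTTGA, GTTGAAATT, GTTGAC, GTTGAGGAG, GTTGATGGGAT
Count: 8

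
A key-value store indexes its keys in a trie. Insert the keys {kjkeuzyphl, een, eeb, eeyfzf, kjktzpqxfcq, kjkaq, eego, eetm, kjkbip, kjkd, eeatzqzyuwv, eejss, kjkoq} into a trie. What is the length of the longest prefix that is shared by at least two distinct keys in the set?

3

The deepest shared node is where two words last agree before diverging.
e.g. "kjkaq" and "kjkbip" share the prefix "kjk" of length 3; no pair shares a longer one.
Longest shared-prefix length: 3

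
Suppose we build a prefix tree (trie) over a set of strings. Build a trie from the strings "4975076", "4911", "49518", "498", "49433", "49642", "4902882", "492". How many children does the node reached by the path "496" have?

1

Follow the path "496" to its node, then look at its outgoing edges.
Distinct next characters after "496": 4.
That node has 1 child edge.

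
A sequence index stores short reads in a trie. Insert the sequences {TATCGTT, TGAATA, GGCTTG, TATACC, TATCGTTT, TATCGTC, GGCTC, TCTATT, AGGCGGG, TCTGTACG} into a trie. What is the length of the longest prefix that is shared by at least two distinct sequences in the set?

The deepest shared node is where two words last agree before diverging.
e.g. "TATCGTT" and "TATCGTTT" share the prefix "TATCGTT" of length 7; no pair shares a longer one.
Longest shared-prefix length: 7

7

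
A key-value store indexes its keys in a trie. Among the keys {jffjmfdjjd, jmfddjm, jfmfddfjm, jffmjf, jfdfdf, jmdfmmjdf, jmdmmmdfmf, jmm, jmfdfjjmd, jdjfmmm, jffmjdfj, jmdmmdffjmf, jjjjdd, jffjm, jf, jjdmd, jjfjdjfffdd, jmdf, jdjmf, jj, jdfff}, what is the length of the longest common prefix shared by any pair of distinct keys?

Equivalently: take the maximum, over all pairs, of their longest common prefix length.
e.g. "jffjm" and "jffjmfdjjd" share the prefix "jffjm" of length 5; no pair shares a longer one.
Longest shared-prefix length: 5

5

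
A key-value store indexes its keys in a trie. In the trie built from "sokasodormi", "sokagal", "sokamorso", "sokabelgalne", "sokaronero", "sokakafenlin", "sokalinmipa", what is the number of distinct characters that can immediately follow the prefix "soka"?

Follow the path "soka" to its node, then look at its outgoing edges.
Characters that immediately follow "soka" among the stored strings: {b, g, k, l, m, r, s}.
That node has 7 child edges.

7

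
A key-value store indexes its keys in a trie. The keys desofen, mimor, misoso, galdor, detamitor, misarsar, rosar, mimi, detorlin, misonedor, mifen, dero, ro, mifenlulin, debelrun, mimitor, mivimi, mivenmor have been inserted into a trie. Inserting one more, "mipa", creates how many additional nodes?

"mi" is already a path in the trie; the remaining "pa" must be added.
New nodes needed: |"mipa"| − 2 = 4 − 2 = 2.

2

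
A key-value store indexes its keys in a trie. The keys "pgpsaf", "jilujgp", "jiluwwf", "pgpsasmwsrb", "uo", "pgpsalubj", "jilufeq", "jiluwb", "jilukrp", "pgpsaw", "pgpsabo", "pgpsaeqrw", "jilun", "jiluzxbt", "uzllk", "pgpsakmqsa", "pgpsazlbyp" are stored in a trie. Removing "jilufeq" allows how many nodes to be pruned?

Walk "jilufeq" from the leaf back toward the root, removing each node that no remaining word uses.
The suffix "feq" (3 nodes) is used only by "jilufeq"; the node for "jilu" still has the child "j", so pruning stops there.
Nodes removed: 3

3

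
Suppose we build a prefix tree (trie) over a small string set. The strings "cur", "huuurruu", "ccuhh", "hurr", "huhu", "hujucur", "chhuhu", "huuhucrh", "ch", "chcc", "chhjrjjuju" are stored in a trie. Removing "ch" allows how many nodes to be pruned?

0

After clearing the end-marker at "ch", prune upward until reaching a node still needed by another word.
Every node on "ch" is still needed (e.g. by "chhuhu"), so nothing is freed.
Nodes removed: 0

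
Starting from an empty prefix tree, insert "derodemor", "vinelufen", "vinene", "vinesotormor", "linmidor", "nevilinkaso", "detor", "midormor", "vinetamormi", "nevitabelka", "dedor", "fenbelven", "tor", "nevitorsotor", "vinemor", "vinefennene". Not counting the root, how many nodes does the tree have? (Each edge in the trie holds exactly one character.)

104

Count nodes per top-level branch (shared prefixes stored once):
  'd'-branch (dedor, derodemor, detor): 15 nodes
  'f'-branch (fenbelven): 9 nodes
  'l'-branch (linmidor): 8 nodes
  'm'-branch (midormor): 8 nodes
  'n'-branch (nevilinkaso, nevitabelka, nevitorsotor): 25 nodes
  't'-branch (tor): 3 nodes
  'v'-branch (vinefennene, vinelufen, vinemor, vinene, vinesotormor, vinetamormi): 36 nodes
Sum: 104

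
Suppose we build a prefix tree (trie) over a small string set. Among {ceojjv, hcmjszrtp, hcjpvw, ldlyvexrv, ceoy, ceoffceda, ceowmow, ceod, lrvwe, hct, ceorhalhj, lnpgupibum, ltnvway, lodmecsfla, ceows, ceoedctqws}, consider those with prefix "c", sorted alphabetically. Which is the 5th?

ceorhalhj

DFS of the "c" subtree visits, in order: "ceod", "ceoedctqws", "ceoffceda", "ceojjv", "ceorhalhj", "ceowmow", "ceows", "ceoy"
Position 5: ceorhalhj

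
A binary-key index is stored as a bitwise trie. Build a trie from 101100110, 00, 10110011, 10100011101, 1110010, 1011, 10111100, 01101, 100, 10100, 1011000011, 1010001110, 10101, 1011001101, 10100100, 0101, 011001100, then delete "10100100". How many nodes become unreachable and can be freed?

3

After clearing the end-marker at "10100100", prune upward until reaching a node still needed by another word.
The suffix "100" (3 nodes) is used only by "10100100"; the node for "10100" still has the child "0", so pruning stops there.
Nodes removed: 3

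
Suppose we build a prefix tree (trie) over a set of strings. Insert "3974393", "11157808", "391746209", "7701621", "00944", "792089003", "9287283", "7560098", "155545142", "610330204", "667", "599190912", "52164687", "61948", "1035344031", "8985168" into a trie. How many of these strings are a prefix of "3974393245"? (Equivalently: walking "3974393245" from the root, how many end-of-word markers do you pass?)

Walk "3974393245" from the root; an end-of-word marker is hit whenever a stored word is a prefix of "3974393245".
Prefixes of the query that are stored words: "3974393"
Count: 1

1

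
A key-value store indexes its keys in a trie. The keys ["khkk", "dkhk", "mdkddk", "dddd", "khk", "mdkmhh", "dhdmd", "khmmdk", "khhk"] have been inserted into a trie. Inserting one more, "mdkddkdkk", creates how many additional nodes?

3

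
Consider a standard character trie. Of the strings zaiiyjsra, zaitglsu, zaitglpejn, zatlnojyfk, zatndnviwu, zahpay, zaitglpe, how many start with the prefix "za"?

Traverse to the node for "za", then collect every word in that subtree.
Matches: "zahpay", "zaiiyjsra", "zaitglpe", "zaitglpejn", "zaitglsu", "zatlnojyfk", "zatndnviwu"
Count: 7

7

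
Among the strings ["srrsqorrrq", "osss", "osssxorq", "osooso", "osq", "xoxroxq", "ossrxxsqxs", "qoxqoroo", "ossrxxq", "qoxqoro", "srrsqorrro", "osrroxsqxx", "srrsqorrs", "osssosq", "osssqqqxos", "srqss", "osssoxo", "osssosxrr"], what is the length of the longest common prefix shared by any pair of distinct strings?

9

Equivalently: take the maximum, over all pairs, of their longest common prefix length.
e.g. "srrsqorrro" and "srrsqorrrq" share the prefix "srrsqorrr" of length 9; no pair shares a longer one.
Longest shared-prefix length: 9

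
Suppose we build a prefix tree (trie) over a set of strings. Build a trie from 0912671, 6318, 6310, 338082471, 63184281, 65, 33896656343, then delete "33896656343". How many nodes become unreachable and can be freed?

Walk "33896656343" from the leaf back toward the root, removing each node that no remaining word uses.
The suffix "96656343" (8 nodes) is used only by "33896656343"; the node for "338" still has the child "0", so pruning stops there.
Nodes removed: 8

8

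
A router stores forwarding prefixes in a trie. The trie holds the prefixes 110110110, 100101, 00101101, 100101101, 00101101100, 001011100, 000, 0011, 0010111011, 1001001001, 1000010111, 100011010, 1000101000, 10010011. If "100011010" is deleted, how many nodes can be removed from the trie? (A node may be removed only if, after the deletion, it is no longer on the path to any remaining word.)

Walk "100011010" from the leaf back toward the root, removing each node that no remaining word uses.
The suffix "1010" (4 nodes) is used only by "100011010"; the node for "10001" still has the child "0", so pruning stops there.
Nodes removed: 4

4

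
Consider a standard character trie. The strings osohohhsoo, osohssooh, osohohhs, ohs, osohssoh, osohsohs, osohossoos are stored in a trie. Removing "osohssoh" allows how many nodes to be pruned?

After clearing the end-marker at "osohssoh", prune upward until reaching a node still needed by another word.
The suffix "h" (1 node) is used only by "osohssoh"; the node for "osohsso" still has the child "o", so pruning stops there.
Nodes removed: 1

1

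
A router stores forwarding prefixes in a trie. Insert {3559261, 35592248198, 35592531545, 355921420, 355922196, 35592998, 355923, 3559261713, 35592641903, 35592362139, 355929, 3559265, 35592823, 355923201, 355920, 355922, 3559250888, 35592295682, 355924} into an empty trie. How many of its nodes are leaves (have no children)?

15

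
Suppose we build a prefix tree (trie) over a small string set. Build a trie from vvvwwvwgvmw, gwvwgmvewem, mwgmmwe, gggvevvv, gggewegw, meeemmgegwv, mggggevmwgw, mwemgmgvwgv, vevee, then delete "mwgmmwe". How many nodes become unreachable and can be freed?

After clearing the end-marker at "mwgmmwe", prune upward until reaching a node still needed by another word.
The suffix "gmmwe" (5 nodes) is used only by "mwgmmwe"; the node for "mw" still has the child "e", so pruning stops there.
Nodes removed: 5

5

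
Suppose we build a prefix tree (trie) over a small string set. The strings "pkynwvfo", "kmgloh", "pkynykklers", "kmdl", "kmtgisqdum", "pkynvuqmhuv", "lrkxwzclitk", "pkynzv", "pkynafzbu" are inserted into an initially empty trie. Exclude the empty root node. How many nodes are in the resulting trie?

56

Count nodes per top-level branch (shared prefixes stored once):
  'k'-branch (kmdl, kmgloh, kmtgisqdum): 16 nodes
  'l'-branch (lrkxwzclitk): 11 nodes
  'p'-branch (pkynafzbu, pkynvuqmhuv, pkynwvfo, pkynykklers, pkynzv): 29 nodes
Sum: 56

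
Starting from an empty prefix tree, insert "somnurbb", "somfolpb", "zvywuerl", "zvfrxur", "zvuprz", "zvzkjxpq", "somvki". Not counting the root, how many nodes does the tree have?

Count nodes per top-level branch (shared prefixes stored once):
  's'-branch (somfolpb, somnurbb, somvki): 16 nodes
  'z'-branch (zvfrxur, zvuprz, zvywuerl, zvzkjxpq): 23 nodes
Sum: 39

39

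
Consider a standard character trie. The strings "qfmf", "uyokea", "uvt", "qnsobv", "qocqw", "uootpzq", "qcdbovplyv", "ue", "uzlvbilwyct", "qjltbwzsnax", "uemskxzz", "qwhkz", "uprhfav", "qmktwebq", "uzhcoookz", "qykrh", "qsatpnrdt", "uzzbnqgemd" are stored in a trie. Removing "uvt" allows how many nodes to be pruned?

2

After clearing the end-marker at "uvt", prune upward until reaching a node still needed by another word.
The suffix "vt" (2 nodes) is used only by "uvt"; the node for "u" still has the child "y", so pruning stops there.
Nodes removed: 2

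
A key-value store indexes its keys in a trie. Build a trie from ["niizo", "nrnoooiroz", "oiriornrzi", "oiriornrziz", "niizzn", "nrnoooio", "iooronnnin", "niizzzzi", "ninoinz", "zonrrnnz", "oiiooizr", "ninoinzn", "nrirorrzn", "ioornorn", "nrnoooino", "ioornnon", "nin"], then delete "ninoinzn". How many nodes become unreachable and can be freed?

After clearing the end-marker at "ninoinzn", prune upward until reaching a node still needed by another word.
The suffix "n" (1 node) is used only by "ninoinzn"; "ninoinz" is itself a stored word, so pruning stops there.
Nodes removed: 1

1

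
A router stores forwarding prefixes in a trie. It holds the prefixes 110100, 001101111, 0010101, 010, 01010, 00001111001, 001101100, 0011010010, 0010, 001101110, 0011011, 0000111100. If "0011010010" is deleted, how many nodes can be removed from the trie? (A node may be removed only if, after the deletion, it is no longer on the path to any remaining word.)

After clearing the end-marker at "0011010010", prune upward until reaching a node still needed by another word.
The suffix "0010" (4 nodes) is used only by "0011010010"; the node for "001101" still has the child "1", so pruning stops there.
Nodes removed: 4

4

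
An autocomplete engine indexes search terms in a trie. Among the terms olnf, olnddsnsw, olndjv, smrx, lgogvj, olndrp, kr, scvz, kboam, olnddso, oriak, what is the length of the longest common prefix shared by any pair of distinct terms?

The deepest shared node is where two words last agree before diverging.
e.g. "olnddsnsw" and "olnddso" share the prefix "olndds" of length 6; no pair shares a longer one.
Longest shared-prefix length: 6

6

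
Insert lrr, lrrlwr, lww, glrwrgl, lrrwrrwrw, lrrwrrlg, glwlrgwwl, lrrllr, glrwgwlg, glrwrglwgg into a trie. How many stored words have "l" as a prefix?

Filter for entries beginning with "l":
Matches: "lrr", "lrrllr", "lrrlwr", "lrrwrrlg", "lrrwrrwrw", "lww"
Count: 6

6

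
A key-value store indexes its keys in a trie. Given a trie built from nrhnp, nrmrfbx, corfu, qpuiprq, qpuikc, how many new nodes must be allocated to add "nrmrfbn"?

The longest prefix of "nrmrfbn" already in the trie is "nrmrfb" (length 6).
New nodes needed: |"nrmrfbn"| − 6 = 7 − 6 = 1.

1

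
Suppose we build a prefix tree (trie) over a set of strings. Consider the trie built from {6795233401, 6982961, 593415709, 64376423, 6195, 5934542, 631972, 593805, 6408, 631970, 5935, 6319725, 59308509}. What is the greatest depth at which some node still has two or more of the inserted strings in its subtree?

6

Look for the deepest trie node that still has at least two words in its subtree.
e.g. "631972" and "6319725" share the prefix "631972" of length 6; no pair shares a longer one.
Longest shared-prefix length: 6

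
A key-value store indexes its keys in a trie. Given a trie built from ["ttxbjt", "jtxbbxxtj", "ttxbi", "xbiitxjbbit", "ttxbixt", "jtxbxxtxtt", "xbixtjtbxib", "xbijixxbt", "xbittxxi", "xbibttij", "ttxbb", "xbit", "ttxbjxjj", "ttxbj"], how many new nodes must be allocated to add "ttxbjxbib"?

3

The longest prefix of "ttxbjxbib" already in the trie is "ttxbjx" (length 6).
Each of the 3 remaining characters creates one node.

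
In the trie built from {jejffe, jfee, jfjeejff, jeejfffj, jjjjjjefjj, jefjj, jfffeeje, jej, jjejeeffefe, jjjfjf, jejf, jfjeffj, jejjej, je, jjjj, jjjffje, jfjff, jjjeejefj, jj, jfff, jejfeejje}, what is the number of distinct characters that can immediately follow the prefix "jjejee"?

1

Follow the path "jjejee" to its node, then look at its outgoing edges.
Characters that immediately follow "jjejee" among the stored strings: {f}.
That node has 1 child edge.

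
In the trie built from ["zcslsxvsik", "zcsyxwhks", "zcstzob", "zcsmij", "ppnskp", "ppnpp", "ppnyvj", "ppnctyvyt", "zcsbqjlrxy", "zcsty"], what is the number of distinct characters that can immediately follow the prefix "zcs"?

Walk "zcs" from the root, arriving at one node.
Characters that immediately follow "zcs" among the stored strings: {b, l, m, t, y}.
That node has 5 child edges.

5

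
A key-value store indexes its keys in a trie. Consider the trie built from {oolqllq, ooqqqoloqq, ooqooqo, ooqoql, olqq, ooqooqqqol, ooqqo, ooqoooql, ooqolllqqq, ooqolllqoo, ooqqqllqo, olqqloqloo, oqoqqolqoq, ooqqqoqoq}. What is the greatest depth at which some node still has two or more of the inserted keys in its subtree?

8

Equivalently: take the maximum, over all pairs, of their longest common prefix length.
"ooqolllqoo" and "ooqolllqqq" agree on "ooqolllq" (8 characters) before diverging; nothing deeper is shared.
Longest shared-prefix length: 8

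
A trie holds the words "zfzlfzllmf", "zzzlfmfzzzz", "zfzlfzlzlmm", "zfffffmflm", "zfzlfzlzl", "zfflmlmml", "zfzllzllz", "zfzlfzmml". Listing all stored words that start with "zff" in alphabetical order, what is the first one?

DFS of the "zff" subtree visits, in order: "zfffffmflm", "zfflmlmml"
The 1st is zfffffmflm.

zfffffmflm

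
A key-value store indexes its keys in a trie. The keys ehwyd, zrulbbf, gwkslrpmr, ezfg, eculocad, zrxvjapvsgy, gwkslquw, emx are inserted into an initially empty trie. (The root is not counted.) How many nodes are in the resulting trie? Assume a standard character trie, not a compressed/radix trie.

Trace insertions, counting only characters that open a new branch:
  "ehwyd" → 5 new (e, h, w, y, d)
  "zrulbbf" → 7 new (z, r, u, l, b, b, f)
  "gwkslrpmr" → 9 new (g, w, k, s, l, r, p, m, r)
  "ezfg" → prefix "e" already present; 3 new (z, f, g)
  "eculocad" → prefix "e" already present; 7 new (c, u, l, o, c, a, d)
  "zrxvjapvsgy" → prefix "zr" already present; 9 new (x, v, j, a, p, v, s, g, y)
  "gwkslquw" → prefix "gwksl" already present; 3 new (q, u, w)
  "emx" → prefix "e" already present; 2 new (m, x)
Total nodes = 5 + 7 + 9 + 3 + 7 + 9 + 3 + 2 = 45

45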